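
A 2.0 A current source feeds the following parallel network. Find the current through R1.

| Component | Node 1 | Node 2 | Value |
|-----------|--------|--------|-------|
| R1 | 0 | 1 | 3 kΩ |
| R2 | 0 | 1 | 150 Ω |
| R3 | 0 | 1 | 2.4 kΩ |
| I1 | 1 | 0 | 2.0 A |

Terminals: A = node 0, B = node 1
All resistors sit directly between nodes 0 and 1, so they are in parallel and share one voltage V; the full source current 2 A splits among them.
1/R_par = 1/3000 + 1/150 + 1/2400 = 0.007417 S  =>  R_par = 134.8 Ω
V = I × R_par = 2 × 134.8 = 269.7 V
I_R1 = V/R1 = 269.7/3000 = 0.08989 A

Final answer: 0.08989 A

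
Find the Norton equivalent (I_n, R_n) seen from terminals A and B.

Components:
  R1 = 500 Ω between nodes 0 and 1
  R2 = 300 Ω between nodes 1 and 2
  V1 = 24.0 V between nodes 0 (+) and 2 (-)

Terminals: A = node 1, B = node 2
Find the Thévenin equivalent first; then I_n = V_th/R_th and R_n = R_th.
Step 1 — V_th is the open-circuit voltage V_A - V_B (nothing connected across the terminals).
Nodal analysis, taking node 2 as the 0 V reference.
Source V1 fixes V_0 = 24 V.
KCL at each unknown node (sum of currents leaving = 0; resistances in Ω):
  Node 1: (V_1 - 24)/500 + (V_1 - 0)/300 = 0
Collecting terms: 0.005333 × V_1 = 0.048  =>  V_1 = 9 V
V_th = V_1 - V_2 = 9 - 0 = 9 V
Step 2 — R_th: zero the source — replace V1 by a short circuit (node 2 merges into node 0) — and find the resistance seen between A (node 1) and B (node 0).
Reduce the network between node 1 (A) and node 0 (B) by series/parallel combination:
  Rp1 = R1 ‖ R2 (parallel, both between nodes 0 and 1) = 1/(1/500 + 1/300) = 187.5 Ω
R_th = 187.5 Ω
I_n = V_th/R_th = 9/187.5 = 0.048 A, and R_n = R_th = 187.5 Ω

Final answer: I_n = 0.048 A, R_n = 187.5 Ω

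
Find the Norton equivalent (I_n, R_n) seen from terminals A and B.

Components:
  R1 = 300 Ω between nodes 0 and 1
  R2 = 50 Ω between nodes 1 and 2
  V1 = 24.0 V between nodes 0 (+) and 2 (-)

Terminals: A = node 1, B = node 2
Find the Thévenin equivalent first; then I_n = V_th/R_th and R_n = R_th.
Step 1 — V_th is the open-circuit voltage V_A - V_B (nothing connected across the terminals).
Nodal analysis, taking node 2 as the 0 V reference.
Source V1 fixes V_0 = 24 V.
KCL at each unknown node (sum of currents leaving = 0; resistances in Ω):
  Node 1: (V_1 - 24)/300 + (V_1 - 0)/50 = 0
Collecting terms: 0.02333 × V_1 = 0.08  =>  V_1 = 3.429 V
V_th = V_1 - V_2 = 3.429 - 0 = 3.429 V
Step 2 — R_th: zero the source — replace V1 by a short circuit (node 2 merges into node 0) — and find the resistance seen between A (node 1) and B (node 0).
Reduce the network between node 1 (A) and node 0 (B) by series/parallel combination:
  Rp1 = R1 ‖ R2 (parallel, both between nodes 0 and 1) = 1/(1/300 + 1/50) = 42.86 Ω
R_th = 42.86 Ω
I_n = V_th/R_th = 3.429/42.86 = 0.08 A, and R_n = R_th = 42.86 Ω

Final answer: I_n = 0.08 A, R_n = 42.86 Ω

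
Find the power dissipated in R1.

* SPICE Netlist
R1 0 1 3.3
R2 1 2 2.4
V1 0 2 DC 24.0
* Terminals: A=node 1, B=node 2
Nodal analysis, taking node 2 as the 0 V reference.
Source V1 fixes V_0 = 24 V.
KCL at each unknown node (sum of currents leaving = 0; resistances in Ω):
  Node 1: (V_1 - 24)/3.3 + (V_1 - 0)/2.4 = 0
Collecting terms: 0.7197 × V_1 = 7.273  =>  V_1 = 10.11 V
I_R1 = (V_0 - V_1)/R1 = (24 - 10.11)/3.3 = 4.211 A
P_R1 = I_R1² × R1 = (4.211)² × 3.3 = 58.5 W

Final answer: 58.5 W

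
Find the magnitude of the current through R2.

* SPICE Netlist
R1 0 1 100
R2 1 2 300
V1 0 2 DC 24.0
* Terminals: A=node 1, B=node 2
Nodal analysis, taking node 2 as the 0 V reference.
Source V1 fixes V_0 = 24 V.
KCL at each unknown node (sum of currents leaving = 0; resistances in Ω):
  Node 1: (V_1 - 24)/100 + (V_1 - 0)/300 = 0
Collecting terms: 0.01333 × V_1 = 0.24  =>  V_1 = 18 V
I_R2 = (V_1 - V_2)/R2 = (18 - 0)/300 = 0.06 A
|I_R2| = 0.06 A

Final answer: |I_R2| = 0.06 A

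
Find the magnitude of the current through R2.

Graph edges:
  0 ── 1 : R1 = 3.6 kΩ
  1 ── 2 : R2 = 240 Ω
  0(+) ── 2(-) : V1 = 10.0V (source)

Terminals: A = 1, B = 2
Nodal analysis, taking node 2 as the 0 V reference.
Source V1 fixes V_0 = 10 V.
KCL at each unknown node (sum of currents leaving = 0; resistances in Ω):
  Node 1: (V_1 - 10)/3600 + (V_1 - 0)/240 = 0
Collecting terms: 0.004444 × V_1 = 0.002778  =>  V_1 = 0.625 V
I_R2 = (V_1 - V_2)/R2 = (0.625 - 0)/240 = 0.002604 A
|I_R2| = 0.002604 A

Final answer: |I_R2| = 0.002604 A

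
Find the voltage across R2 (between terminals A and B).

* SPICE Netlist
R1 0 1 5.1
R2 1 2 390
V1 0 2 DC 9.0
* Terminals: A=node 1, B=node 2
R1 and R2 are in series across V1 (node 0 → node 1 → node 2), and the output A–B is taken across R2, so this is a voltage divider.
Series current: I = V1/(R1 + R2) = 9/(5.1 + 390) = 9/395.1 = 0.02278 A
V_R2 = I × R2 = V1 × R2/(R1 + R2) = 9 × 390/395.1 = 8.884 V

Final answer: 8.884 V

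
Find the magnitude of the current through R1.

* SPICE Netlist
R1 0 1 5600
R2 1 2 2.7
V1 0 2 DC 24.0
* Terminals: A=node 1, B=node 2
Nodal analysis, taking node 2 as the 0 V reference.
Source V1 fixes V_0 = 24 V.
KCL at each unknown node (sum of currents leaving = 0; resistances in Ω):
  Node 1: (V_1 - 24)/5600 + (V_1 - 0)/2.7 = 0
Collecting terms: 0.3705 × V_1 = 0.004286  =>  V_1 = 0.01157 V
I_R1 = (V_0 - V_1)/R1 = (24 - 0.01157)/5600 = 0.004284 A
|I_R1| = 0.004284 A

Final answer: |I_R1| = 0.004284 A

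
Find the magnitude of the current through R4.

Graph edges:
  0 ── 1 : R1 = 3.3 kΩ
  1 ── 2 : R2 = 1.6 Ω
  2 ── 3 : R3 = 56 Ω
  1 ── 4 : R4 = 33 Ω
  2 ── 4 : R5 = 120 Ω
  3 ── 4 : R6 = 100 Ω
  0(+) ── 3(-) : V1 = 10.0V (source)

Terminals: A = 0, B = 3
Nodal analysis, taking node 3 as the 0 V reference.
Source V1 fixes V_0 = 10 V.
KCL at each unknown node (sum of currents leaving = 0; resistances in Ω):
  Node 1: (V_1 - 10)/3300 + (V_1 - V_2)/1.6 + (V_1 - V_4)/33 = 0
  Node 2: (V_2 - V_1)/1.6 + (V_2 - 0)/56 + (V_2 - V_4)/120 = 0
  Node 4: (V_4 - V_1)/33 + (V_4 - V_2)/120 + (V_4 - 0)/100 = 0
Collecting terms (coefficients in siemens):
  0.6556·V_1 - 0.625·V_2 - 0.0303·V_4 = 0.00303
  0.6512·V_2 - 0.625·V_1 - 0.008333·V_4 = 0
  0.04864·V_4 - 0.0303·V_1 - 0.008333·V_2 = 0
Solving these 3 simultaneous equations (Gaussian elimination) gives:
  V_1 = 0.1188 V, V_2 = 0.1152 V, V_4 = 0.09373 V
I_R4 = (V_1 - V_4)/R4 = (0.1188 - 0.09373)/33 = 0.0007586 A
|I_R4| = 0.0007586 A

Final answer: |I_R4| = 0.0007586 A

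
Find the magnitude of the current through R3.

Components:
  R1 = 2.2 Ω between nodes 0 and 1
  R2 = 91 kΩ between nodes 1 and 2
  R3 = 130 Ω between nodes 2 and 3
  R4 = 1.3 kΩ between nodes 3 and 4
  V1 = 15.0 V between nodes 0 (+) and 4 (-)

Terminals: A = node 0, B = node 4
Nodal analysis, taking node 4 as the 0 V reference.
Source V1 fixes V_0 = 15 V.
KCL at each unknown node (sum of currents leaving = 0; resistances in Ω):
  Node 1: (V_1 - 15)/2.2 + (V_1 - V_2)/91000 = 0
  Node 2: (V_2 - V_1)/91000 + (V_2 - V_3)/130 = 0
  Node 3: (V_3 - V_2)/130 + (V_3 - 0)/1300 = 0
Collecting terms (coefficients in siemens):
  0.4546·V_1 - 0.00001099·V_2 = 6.818
  0.007703·V_2 - 0.00001099·V_1 - 0.007692·V_3 = 0
  0.008462·V_3 - 0.007692·V_2 = 0
Solving these 3 simultaneous equations (Gaussian elimination) gives:
  V_1 = 15 V, V_2 = 0.2321 V, V_3 = 0.211 V
I_R3 = (V_2 - V_3)/R3 = (0.2321 - 0.211)/130 = 0.0001623 A
|I_R3| = 0.0001623 A

Final answer: |I_R3| = 0.0001623 A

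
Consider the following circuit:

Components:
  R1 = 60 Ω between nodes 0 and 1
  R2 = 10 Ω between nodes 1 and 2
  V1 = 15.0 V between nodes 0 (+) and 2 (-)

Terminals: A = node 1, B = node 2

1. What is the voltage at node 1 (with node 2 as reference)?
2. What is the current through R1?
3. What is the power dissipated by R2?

Nodal analysis, taking node 2 as the 0 V reference.
Source V1 fixes V_0 = 15 V.
KCL at each unknown node (sum of currents leaving = 0; resistances in Ω):
  Node 1: (V_1 - 15)/60 + (V_1 - 0)/10 = 0
Collecting terms: 0.1167 × V_1 = 0.25  =>  V_1 = 2.143 V
Part 1:
  Read off the nodal solution: V_1 = 2.143 V
Part 2:
  I_R1 = (V_0 - V_1)/R1 = (15 - 2.143)/60 = 0.2143 A
  Magnitude: I_R1 = 0.2143 A
Part 3:
  I_R2 = (V_1 - V_2)/R2 = (2.143 - 0)/10 = 0.2143 A
  P_R2 = I_R2² × R2 = (0.2143)² × 10 = 0.4592 W

Final answers:
1. V_1 = 2.143 V
2. I_R1 = 0.2143 A
3. P_R2 = 0.4592 W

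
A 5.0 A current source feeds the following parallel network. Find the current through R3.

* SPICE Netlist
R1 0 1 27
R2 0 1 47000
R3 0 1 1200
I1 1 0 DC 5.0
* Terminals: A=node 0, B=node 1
All resistors sit directly between nodes 0 and 1, so they are in parallel and share one voltage V; the full source current 5 A splits among them.
1/R_par = 1/27 + 1/47000 + 1/1200 = 0.03789 S  =>  R_par = 26.39 Ω
V = I × R_par = 5 × 26.39 = 132 V
I_R3 = V/R3 = 132/1200 = 0.11 A

Final answer: 0.11 A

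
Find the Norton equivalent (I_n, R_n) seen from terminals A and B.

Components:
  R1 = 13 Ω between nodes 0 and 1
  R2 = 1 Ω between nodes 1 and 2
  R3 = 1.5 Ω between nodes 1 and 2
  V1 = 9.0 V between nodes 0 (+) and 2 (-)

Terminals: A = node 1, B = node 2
Find the Thévenin equivalent first; then I_n = V_th/R_th and R_n = R_th.
Step 1 — V_th is the open-circuit voltage V_A - V_B (nothing connected across the terminals).
Nodal analysis, taking node 2 as the 0 V reference.
Source V1 fixes V_0 = 9 V.
KCL at each unknown node (sum of currents leaving = 0; resistances in Ω):
  Node 1: (V_1 - 9)/13 + (V_1 - 0)/1 + (V_1 - 0)/1.5 = 0
Collecting terms: 1.744 × V_1 = 0.6923  =>  V_1 = 0.3971 V
V_th = V_1 - V_2 = 0.3971 - 0 = 0.3971 V
Step 2 — R_th: zero the source — replace V1 by a short circuit (node 2 merges into node 0) — and find the resistance seen between A (node 1) and B (node 0).
Reduce the network between node 1 (A) and node 0 (B) by series/parallel combination:
  Rp1 = R1 ‖ R2 ‖ R3 (parallel, all between nodes 0 and 1) = 1/(1/13 + 1/1 + 1/1.5) = 0.5735 Ω
R_th = 0.5735 Ω
I_n = V_th/R_th = 0.3971/0.5735 = 0.6923 A, and R_n = R_th = 0.5735 Ω

Final answer: I_n = 0.6923 A, R_n = 0.5735 Ω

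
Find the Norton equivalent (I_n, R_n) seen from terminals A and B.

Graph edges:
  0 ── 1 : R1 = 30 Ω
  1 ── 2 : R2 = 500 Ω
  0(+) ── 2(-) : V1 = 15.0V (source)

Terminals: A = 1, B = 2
Find the Thévenin equivalent first; then I_n = V_th/R_th and R_n = R_th.
Step 1 — V_th is the open-circuit voltage V_A - V_B (nothing connected across the terminals).
Nodal analysis, taking node 2 as the 0 V reference.
Source V1 fixes V_0 = 15 V.
KCL at each unknown node (sum of currents leaving = 0; resistances in Ω):
  Node 1: (V_1 - 15)/30 + (V_1 - 0)/500 = 0
Collecting terms: 0.03533 × V_1 = 0.5  =>  V_1 = 14.15 V
V_th = V_1 - V_2 = 14.15 - 0 = 14.15 V
Step 2 — R_th: zero the source — replace V1 by a short circuit (node 2 merges into node 0) — and find the resistance seen between A (node 1) and B (node 0).
Reduce the network between node 1 (A) and node 0 (B) by series/parallel combination:
  Rp1 = R1 ‖ R2 (parallel, both between nodes 0 and 1) = 1/(1/30 + 1/500) = 28.3 Ω
R_th = 28.3 Ω
I_n = V_th/R_th = 14.15/28.3 = 0.5 A, and R_n = R_th = 28.3 Ω

Final answer: I_n = 0.5 A, R_n = 28.3 Ω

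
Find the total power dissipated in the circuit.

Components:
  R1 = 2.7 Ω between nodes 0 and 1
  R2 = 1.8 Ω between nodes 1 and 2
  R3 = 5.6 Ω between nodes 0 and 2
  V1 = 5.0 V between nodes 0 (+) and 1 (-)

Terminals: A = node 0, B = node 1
Nodal analysis, taking node 1 as the 0 V reference.
Source V1 fixes V_0 = 5 V.
KCL at each unknown node (sum of currents leaving = 0; resistances in Ω):
  Node 2: (V_2 - 0)/1.8 + (V_2 - 5)/5.6 = 0
Collecting terms: 0.7341 × V_2 = 0.8929  =>  V_2 = 1.216 V
Power in each resistor, P = (ΔV)²/R:
  P_R1 = (5 - 0)²/2.7 = 9.259 W
  P_R2 = (0 - 1.216)²/1.8 = 0.8218 W
  P_R3 = (5 - 1.216)²/5.6 = 2.557 W
P_total = P_R1 + P_R2 + P_R3 = 12.64 W

Final answer: 12.64 W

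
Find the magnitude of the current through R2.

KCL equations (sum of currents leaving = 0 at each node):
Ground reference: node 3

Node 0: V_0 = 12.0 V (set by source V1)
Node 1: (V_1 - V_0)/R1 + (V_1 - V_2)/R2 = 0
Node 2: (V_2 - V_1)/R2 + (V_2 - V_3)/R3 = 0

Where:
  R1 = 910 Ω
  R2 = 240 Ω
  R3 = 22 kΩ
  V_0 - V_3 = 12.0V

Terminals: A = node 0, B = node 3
Nodal analysis, taking node 3 as the 0 V reference.
Source V1 fixes V_0 = 12 V.
KCL at each unknown node (sum of currents leaving = 0; resistances in Ω):
  Node 1: (V_1 - 12)/910 + (V_1 - V_2)/240 = 0
  Node 2: (V_2 - V_1)/240 + (V_2 - 0)/22000 = 0
Collecting terms (coefficients in siemens):
  0.005266·V_1 - 0.004167·V_2 = 0.01319
  0.004212·V_2 - 0.004167·V_1 = 0
Determinant D = (0.005266)(0.004212) - (-0.004167)(-0.004167) = 0.000004818
V_1 = [(0.01319)(0.004212) - (-0.004167)(0)]/D = 11.53 V
V_2 = [(0.005266)(0) - (0.01319)(-0.004167)]/D = 11.4 V
I_R2 = (V_1 - V_2)/R2 = (11.53 - 11.4)/240 = 0.0005184 A
|I_R2| = 0.0005184 A

Final answer: |I_R2| = 0.0005184 A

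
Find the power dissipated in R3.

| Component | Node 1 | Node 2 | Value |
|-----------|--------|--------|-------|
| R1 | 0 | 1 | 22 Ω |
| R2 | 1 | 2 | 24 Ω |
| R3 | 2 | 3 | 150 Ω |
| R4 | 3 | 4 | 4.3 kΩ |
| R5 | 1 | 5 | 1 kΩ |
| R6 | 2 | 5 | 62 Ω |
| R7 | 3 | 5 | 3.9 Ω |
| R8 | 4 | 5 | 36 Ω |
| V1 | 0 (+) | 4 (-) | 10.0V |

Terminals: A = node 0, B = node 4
Nodal analysis, taking node 4 as the 0 V reference.
Source V1 fixes V_0 = 10 V.
KCL at each unknown node (sum of currents leaving = 0; resistances in Ω):
  Node 1: (V_1 - 10)/22 + (V_1 - V_2)/24 + (V_1 - V_5)/1000 = 0
  Node 2: (V_2 - V_1)/24 + (V_2 - V_3)/150 + (V_2 - V_5)/62 = 0
  Node 3: (V_3 - V_2)/150 + (V_3 - 0)/4300 + (V_3 - V_5)/3.9 = 0
  Node 5: (V_5 - V_1)/1000 + (V_5 - V_2)/62 + (V_5 - V_3)/3.9 + (V_5 - 0)/36 = 0
Collecting terms (coefficients in siemens):
  0.08812·V_1 - 0.04167·V_2 - 0.001·V_5 = 0.4545
  0.06446·V_2 - 0.04167·V_1 - 0.006667·V_3 - 0.01613·V_5 = 0
  0.2633·V_3 - 0.006667·V_2 - 0.2564·V_5 = 0
  0.3013·V_5 - 0.001·V_1 - 0.01613·V_2 - 0.2564·V_3 = 0
Solving these 4 simultaneous equations (Gaussian elimination) gives:
  V_1 = 8.19 V, V_2 = 6.341 V, V_3 = 3.021 V, V_5 = 2.937 V
I_R3 = (V_2 - V_3)/R3 = (6.341 - 3.021)/150 = 0.02213 A
P_R3 = I_R3² × R3 = (0.02213)² × 150 = 0.07349 W

Final answer: 0.07349 W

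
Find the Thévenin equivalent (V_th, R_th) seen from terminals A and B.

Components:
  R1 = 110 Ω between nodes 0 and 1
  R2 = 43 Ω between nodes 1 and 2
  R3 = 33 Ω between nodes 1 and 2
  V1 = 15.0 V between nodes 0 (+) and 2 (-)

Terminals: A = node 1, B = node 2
Step 1 — V_th is the open-circuit voltage V_A - V_B (nothing connected across the terminals).
Nodal analysis, taking node 2 as the 0 V reference.
Source V1 fixes V_0 = 15 V.
KCL at each unknown node (sum of currents leaving = 0; resistances in Ω):
  Node 1: (V_1 - 15)/110 + (V_1 - 0)/43 + (V_1 - 0)/33 = 0
Collecting terms: 0.06265 × V_1 = 0.1364  =>  V_1 = 2.177 V
V_th = V_1 - V_2 = 2.177 - 0 = 2.177 V
Step 2 — R_th: zero the source — replace V1 by a short circuit (node 2 merges into node 0) — and find the resistance seen between A (node 1) and B (node 0).
Reduce the network between node 1 (A) and node 0 (B) by series/parallel combination:
  Rp1 = R1 ‖ R2 ‖ R3 (parallel, all between nodes 0 and 1) = 1/(1/110 + 1/43 + 1/33) = 15.96 Ω
R_th = 15.96 Ω

Final answer: V_th = 2.177 V, R_th = 15.96 Ω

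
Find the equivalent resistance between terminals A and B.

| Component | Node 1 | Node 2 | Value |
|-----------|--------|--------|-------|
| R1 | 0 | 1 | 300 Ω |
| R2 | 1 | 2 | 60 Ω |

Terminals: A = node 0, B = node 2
Reduce the network between node 0 (A) and node 2 (B) by series/parallel combination:
  Rs1 = R1 + R2 (series, joined only at node 1) = 300 + 60 = 360 Ω
R_eq = 360 Ω

Final answer: 360 Ω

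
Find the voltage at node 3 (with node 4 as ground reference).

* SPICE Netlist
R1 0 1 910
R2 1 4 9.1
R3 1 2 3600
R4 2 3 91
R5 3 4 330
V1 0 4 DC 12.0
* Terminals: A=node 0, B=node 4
Nodal analysis, taking node 4 as the 0 V reference.
Source V1 fixes V_0 = 12 V.
KCL at each unknown node (sum of currents leaving = 0; resistances in Ω):
  Node 1: (V_1 - 12)/910 + (V_1 - 0)/9.1 + (V_1 - V_2)/3600 = 0
  Node 2: (V_2 - V_1)/3600 + (V_2 - V_3)/91 = 0
  Node 3: (V_3 - V_2)/91 + (V_3 - 0)/330 = 0
Collecting terms (coefficients in siemens):
  0.1113·V_1 - 0.0002778·V_2 = 0.01319
  0.01127·V_2 - 0.0002778·V_1 - 0.01099·V_3 = 0
  0.01402·V_3 - 0.01099·V_2 = 0
Solving these 3 simultaneous equations (Gaussian elimination) gives:
  V_1 = 0.1185 V, V_2 = 0.01241 V, V_3 = 0.009729 V
The requested potential is V_3 = 0.009729 V.

Final answer: V_3 = 0.009729 V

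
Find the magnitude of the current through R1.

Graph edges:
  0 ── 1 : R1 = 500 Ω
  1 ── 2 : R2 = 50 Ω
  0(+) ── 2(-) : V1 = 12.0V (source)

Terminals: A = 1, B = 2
Nodal analysis, taking node 2 as the 0 V reference.
Source V1 fixes V_0 = 12 V.
KCL at each unknown node (sum of currents leaving = 0; resistances in Ω):
  Node 1: (V_1 - 12)/500 + (V_1 - 0)/50 = 0
Collecting terms: 0.022 × V_1 = 0.024  =>  V_1 = 1.091 V
I_R1 = (V_0 - V_1)/R1 = (12 - 1.091)/500 = 0.02182 A
|I_R1| = 0.02182 A

Final answer: |I_R1| = 0.02182 A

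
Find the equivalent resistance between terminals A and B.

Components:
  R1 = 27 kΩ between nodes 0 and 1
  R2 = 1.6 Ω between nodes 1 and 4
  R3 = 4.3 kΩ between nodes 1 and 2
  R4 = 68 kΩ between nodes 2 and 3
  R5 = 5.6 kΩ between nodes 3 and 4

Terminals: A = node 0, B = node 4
Reduce the network between node 0 (A) and node 4 (B) by series/parallel combination:
  Rs1 = R3 + R4 (series, joined only at node 2) = 4300 + 68000 = 72300 Ω
  Rs2 = R5 + Rs1 (series, joined only at node 3) = 5600 + 72300 = 77900 Ω
  Rp1 = R2 ‖ Rs2 (parallel, both between nodes 1 and 4) = 1/(1/1.6 + 1/77900) = 1.6 Ω
  Rs3 = R1 + Rp1 (series, joined only at node 1) = 27000 + 1.6 = 27000 Ω
R_eq = 27 kΩ

Final answer: 27 kΩ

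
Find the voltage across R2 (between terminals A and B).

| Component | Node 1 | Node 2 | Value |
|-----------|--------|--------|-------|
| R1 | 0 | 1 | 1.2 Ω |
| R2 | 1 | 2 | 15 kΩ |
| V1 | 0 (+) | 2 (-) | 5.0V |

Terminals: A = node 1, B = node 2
R1 and R2 are in series across V1 (node 0 → node 1 → node 2), and the output A–B is taken across R2, so this is a voltage divider.
Series current: I = V1/(R1 + R2) = 5/(1.2 + 15000) = 5/15000 = 0.0003333 A
V_R2 = I × R2 = V1 × R2/(R1 + R2) = 5 × 15000/15000 = 5 V

Final answer: 5 V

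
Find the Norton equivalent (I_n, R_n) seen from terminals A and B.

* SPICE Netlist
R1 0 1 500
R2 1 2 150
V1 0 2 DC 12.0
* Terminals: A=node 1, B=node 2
Find the Thévenin equivalent first; then I_n = V_th/R_th and R_n = R_th.
Step 1 — V_th is the open-circuit voltage V_A - V_B (nothing connected across the terminals).
Nodal analysis, taking node 2 as the 0 V reference.
Source V1 fixes V_0 = 12 V.
KCL at each unknown node (sum of currents leaving = 0; resistances in Ω):
  Node 1: (V_1 - 12)/500 + (V_1 - 0)/150 = 0
Collecting terms: 0.008667 × V_1 = 0.024  =>  V_1 = 2.769 V
V_th = V_1 - V_2 = 2.769 - 0 = 2.769 V
Step 2 — R_th: zero the source — replace V1 by a short circuit (node 2 merges into node 0) — and find the resistance seen between A (node 1) and B (node 0).
Reduce the network between node 1 (A) and node 0 (B) by series/parallel combination:
  Rp1 = R1 ‖ R2 (parallel, both between nodes 0 and 1) = 1/(1/500 + 1/150) = 115.4 Ω
R_th = 115.4 Ω
I_n = V_th/R_th = 2.769/115.4 = 0.024 A, and R_n = R_th = 115.4 Ω

Final answer: I_n = 0.024 A, R_n = 115.4 Ω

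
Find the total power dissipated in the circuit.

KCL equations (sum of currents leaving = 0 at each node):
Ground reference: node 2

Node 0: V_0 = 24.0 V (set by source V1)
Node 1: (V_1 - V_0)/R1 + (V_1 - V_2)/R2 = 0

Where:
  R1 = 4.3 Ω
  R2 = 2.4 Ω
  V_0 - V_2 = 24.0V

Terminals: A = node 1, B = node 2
Nodal analysis, taking node 2 as the 0 V reference.
Source V1 fixes V_0 = 24 V.
KCL at each unknown node (sum of currents leaving = 0; resistances in Ω):
  Node 1: (V_1 - 24)/4.3 + (V_1 - 0)/2.4 = 0
Collecting terms: 0.6492 × V_1 = 5.581  =>  V_1 = 8.597 V
Power in each resistor, P = (ΔV)²/R:
  P_R1 = (24 - 8.597)²/4.3 = 55.17 W
  P_R2 = (8.597 - 0)²/2.4 = 30.8 W
P_total = P_R1 + P_R2 = 85.97 W

Final answer: 85.97 W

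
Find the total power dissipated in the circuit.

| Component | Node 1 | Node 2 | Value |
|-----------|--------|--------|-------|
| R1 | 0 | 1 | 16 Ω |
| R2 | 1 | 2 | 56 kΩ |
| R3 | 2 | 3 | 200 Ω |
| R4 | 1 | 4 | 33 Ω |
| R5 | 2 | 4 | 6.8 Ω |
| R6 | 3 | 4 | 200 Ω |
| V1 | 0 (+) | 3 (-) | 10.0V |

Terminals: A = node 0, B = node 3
Nodal analysis, taking node 3 as the 0 V reference.
Source V1 fixes V_0 = 10 V.
KCL at each unknown node (sum of currents leaving = 0; resistances in Ω):
  Node 1: (V_1 - 10)/16 + (V_1 - V_2)/56000 + (V_1 - V_4)/33 = 0
  Node 2: (V_2 - V_1)/56000 + (V_2 - 0)/200 + (V_2 - V_4)/6.8 = 0
  Node 4: (V_4 - V_1)/33 + (V_4 - V_2)/6.8 + (V_4 - 0)/200 = 0
Collecting terms (coefficients in siemens):
  0.09282·V_1 - 0.00001786·V_2 - 0.0303·V_4 = 0.625
  0.1521·V_2 - 0.00001786·V_1 - 0.1471·V_4 = 0
  0.1824·V_4 - 0.0303·V_1 - 0.1471·V_2 = 0
Solving these 3 simultaneous equations (Gaussian elimination) gives:
  V_1 = 8.938 V, V_2 = 6.527 V, V_4 = 6.749 V
Power in each resistor, P = (ΔV)²/R:
  P_R1 = (10 - 8.938)²/16 = 0.0705 W
  P_R2 = (8.938 - 6.527)²/56000 = 0.0001038 W
  P_R3 = (6.527 - 0)²/200 = 0.213 W
  P_R4 = (8.938 - 6.749)²/33 = 0.1452 W
  P_R5 = (6.527 - 6.749)²/6.8 = 0.007224 W
  P_R6 = (0 - 6.749)²/200 = 0.2277 W
P_total = P_R1 + P_R2 + P_R3 + P_R4 + P_R5 + P_R6 = 0.6638 W

Final answer: 0.6638 W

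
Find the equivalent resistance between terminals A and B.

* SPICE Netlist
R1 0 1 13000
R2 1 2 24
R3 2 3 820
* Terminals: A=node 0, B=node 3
Reduce the network between node 0 (A) and node 3 (B) by series/parallel combination:
  Rs1 = R1 + R2 (series, joined only at node 1) = 13000 + 24 = 13020 Ω
  Rs2 = R3 + Rs1 (series, joined only at node 2) = 820 + 13020 = 13840 Ω
R_eq = 13.84 kΩ

Final answer: 13.84 kΩ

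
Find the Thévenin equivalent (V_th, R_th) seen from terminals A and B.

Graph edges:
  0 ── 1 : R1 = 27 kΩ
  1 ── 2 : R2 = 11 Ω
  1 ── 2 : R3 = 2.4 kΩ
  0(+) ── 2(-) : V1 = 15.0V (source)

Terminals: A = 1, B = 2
Step 1 — V_th is the open-circuit voltage V_A - V_B (nothing connected across the terminals).
Nodal analysis, taking node 2 as the 0 V reference.
Source V1 fixes V_0 = 15 V.
KCL at each unknown node (sum of currents leaving = 0; resistances in Ω):
  Node 1: (V_1 - 15)/27000 + (V_1 - 0)/11 + (V_1 - 0)/2400 = 0
Collecting terms: 0.09136 × V_1 = 0.0005556  =>  V_1 = 0.006081 V
V_th = V_1 - V_2 = 0.006081 - 0 = 0.006081 V
Step 2 — R_th: zero the source — replace V1 by a short circuit (node 2 merges into node 0) — and find the resistance seen between A (node 1) and B (node 0).
Reduce the network between node 1 (A) and node 0 (B) by series/parallel combination:
  Rp1 = R1 ‖ R2 ‖ R3 (parallel, all between nodes 0 and 1) = 1/(1/27000 + 1/11 + 1/2400) = 10.95 Ω
R_th = 10.95 Ω

Final answer: V_th = 0.006081 V, R_th = 10.95 Ω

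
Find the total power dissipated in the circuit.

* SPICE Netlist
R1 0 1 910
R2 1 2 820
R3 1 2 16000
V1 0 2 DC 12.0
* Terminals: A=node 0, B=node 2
Nodal analysis, taking node 2 as the 0 V reference.
Source V1 fixes V_0 = 12 V.
KCL at each unknown node (sum of currents leaving = 0; resistances in Ω):
  Node 1: (V_1 - 12)/910 + (V_1 - 0)/820 + (V_1 - 0)/16000 = 0
Collecting terms: 0.002381 × V_1 = 0.01319  =>  V_1 = 5.539 V
Power in each resistor, P = (ΔV)²/R:
  P_R1 = (12 - 5.539)²/910 = 0.04588 W
  P_R2 = (5.539 - 0)²/820 = 0.03741 W
  P_R3 = (5.539 - 0)²/16000 = 0.001917 W
P_total = P_R1 + P_R2 + P_R3 = 0.08521 W

Final answer: 0.08521 W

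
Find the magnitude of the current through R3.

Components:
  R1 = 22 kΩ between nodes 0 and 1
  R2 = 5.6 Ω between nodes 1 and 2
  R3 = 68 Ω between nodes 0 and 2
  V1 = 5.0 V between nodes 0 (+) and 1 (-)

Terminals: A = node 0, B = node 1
Nodal analysis, taking node 1 as the 0 V reference.
Source V1 fixes V_0 = 5 V.
KCL at each unknown node (sum of currents leaving = 0; resistances in Ω):
  Node 2: (V_2 - 0)/5.6 + (V_2 - 5)/68 = 0
Collecting terms: 0.1933 × V_2 = 0.07353  =>  V_2 = 0.3804 V
I_R3 = (V_0 - V_2)/R3 = (5 - 0.3804)/68 = 0.06793 A
|I_R3| = 0.06793 A

Final answer: |I_R3| = 0.06793 A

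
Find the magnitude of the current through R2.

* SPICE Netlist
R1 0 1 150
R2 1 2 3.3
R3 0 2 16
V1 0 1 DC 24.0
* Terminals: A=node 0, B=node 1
Nodal analysis, taking node 1 as the 0 V reference.
Source V1 fixes V_0 = 24 V.
KCL at each unknown node (sum of currents leaving = 0; resistances in Ω):
  Node 2: (V_2 - 0)/3.3 + (V_2 - 24)/16 = 0
Collecting terms: 0.3655 × V_2 = 1.5  =>  V_2 = 4.104 V
I_R2 = (V_1 - V_2)/R2 = (0 - 4.104)/3.3 = -1.244 A
|I_R2| = 1.244 A

Final answer: |I_R2| = 1.244 A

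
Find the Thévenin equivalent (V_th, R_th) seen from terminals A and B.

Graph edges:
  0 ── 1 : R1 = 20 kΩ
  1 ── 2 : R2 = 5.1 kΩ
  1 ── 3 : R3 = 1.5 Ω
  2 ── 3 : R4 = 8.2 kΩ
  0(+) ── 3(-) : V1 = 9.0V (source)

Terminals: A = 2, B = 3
Step 1 — V_th is the open-circuit voltage V_A - V_B (nothing connected across the terminals).
Nodal analysis, taking node 3 as the 0 V reference.
Source V1 fixes V_0 = 9 V.
KCL at each unknown node (sum of currents leaving = 0; resistances in Ω):
  Node 1: (V_1 - 9)/20000 + (V_1 - V_2)/5100 + (V_1 - 0)/1.5 = 0
  Node 2: (V_2 - V_1)/5100 + (V_2 - 0)/8200 = 0
Collecting terms (coefficients in siemens):
  0.6669·V_1 - 0.0001961·V_2 = 0.00045
  0.000318·V_2 - 0.0001961·V_1 = 0
Determinant D = (0.6669)(0.000318) - (-0.0001961)(-0.0001961) = 0.0002121
V_1 = [(0.00045)(0.000318) - (-0.0001961)(0)]/D = 0.0006749 V
V_2 = [(0.6669)(0) - (0.00045)(-0.0001961)]/D = 0.0004161 V
V_th = V_2 - V_3 = 0.0004161 - 0 = 0.0004161 V
Step 2 — R_th: zero the source — replace V1 by a short circuit (node 3 merges into node 0) — and find the resistance seen between A (node 2) and B (node 0).
Reduce the network between node 2 (A) and node 0 (B) by series/parallel combination:
  Rp1 = R1 ‖ R3 (parallel, both between nodes 0 and 1) = 1/(1/20000 + 1/1.5) = 1.5 Ω
  Rs1 = R2 + Rp1 (series, joined only at node 1) = 5100 + 1.5 = 5101 Ω
  Rp2 = R4 ‖ Rs1 (parallel, both between nodes 0 and 2) = 1/(1/8200 + 1/5101) = 3145 Ω
R_th = 3.145 kΩ

Final answer: V_th = 0.0004161 V, R_th = 3.145 kΩ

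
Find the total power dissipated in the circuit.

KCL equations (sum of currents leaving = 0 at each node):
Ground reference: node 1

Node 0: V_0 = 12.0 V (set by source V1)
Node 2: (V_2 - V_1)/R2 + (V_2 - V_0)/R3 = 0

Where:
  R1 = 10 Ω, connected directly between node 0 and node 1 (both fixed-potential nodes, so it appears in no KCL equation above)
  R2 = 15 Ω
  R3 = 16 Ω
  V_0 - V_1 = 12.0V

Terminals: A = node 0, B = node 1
Nodal analysis, taking node 1 as the 0 V reference.
Source V1 fixes V_0 = 12 V.
KCL at each unknown node (sum of currents leaving = 0; resistances in Ω):
  Node 2: (V_2 - 0)/15 + (V_2 - 12)/16 = 0
Collecting terms: 0.1292 × V_2 = 0.75  =>  V_2 = 5.806 V
Power in each resistor, P = (ΔV)²/R:
  P_R1 = (12 - 0)²/10 = 14.4 W
  P_R2 = (0 - 5.806)²/15 = 2.248 W
  P_R3 = (12 - 5.806)²/16 = 2.398 W
P_total = P_R1 + P_R2 + P_R3 = 19.05 W

Final answer: 19.05 W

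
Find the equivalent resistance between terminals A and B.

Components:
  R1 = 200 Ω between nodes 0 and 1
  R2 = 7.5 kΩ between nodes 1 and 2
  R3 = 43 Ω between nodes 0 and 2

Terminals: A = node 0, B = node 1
Reduce the network between node 0 (A) and node 1 (B) by series/parallel combination:
  Rs1 = R3 + R2 (series, joined only at node 2) = 43 + 7500 = 7543 Ω
  Rp1 = R1 ‖ Rs1 (parallel, both between nodes 0 and 1) = 1/(1/200 + 1/7543) = 194.8 Ω
R_eq = 194.8 Ω

Final answer: 194.8 Ω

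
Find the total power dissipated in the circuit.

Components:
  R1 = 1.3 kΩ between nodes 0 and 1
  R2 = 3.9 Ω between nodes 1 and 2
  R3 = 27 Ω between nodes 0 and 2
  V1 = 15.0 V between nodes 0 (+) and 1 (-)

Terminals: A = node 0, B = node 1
Nodal analysis, taking node 1 as the 0 V reference.
Source V1 fixes V_0 = 15 V.
KCL at each unknown node (sum of currents leaving = 0; resistances in Ω):
  Node 2: (V_2 - 0)/3.9 + (V_2 - 15)/27 = 0
Collecting terms: 0.2934 × V_2 = 0.5556  =>  V_2 = 1.893 V
Power in each resistor, P = (ΔV)²/R:
  P_R1 = (15 - 0)²/1300 = 0.1731 W
  P_R2 = (0 - 1.893)²/3.9 = 0.919 W
  P_R3 = (15 - 1.893)²/27 = 6.363 W
P_total = P_R1 + P_R2 + P_R3 = 7.455 W

Final answer: 7.455 W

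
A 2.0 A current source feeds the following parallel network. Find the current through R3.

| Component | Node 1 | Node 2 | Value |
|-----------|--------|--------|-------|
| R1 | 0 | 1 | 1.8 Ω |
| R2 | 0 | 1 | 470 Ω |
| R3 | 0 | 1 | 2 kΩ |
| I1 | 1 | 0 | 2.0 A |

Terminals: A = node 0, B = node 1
All resistors sit directly between nodes 0 and 1, so they are in parallel and share one voltage V; the full source current 2 A splits among them.
1/R_par = 1/1.8 + 1/470 + 1/2000 = 0.5582 S  =>  R_par = 1.792 Ω
V = I × R_par = 2 × 1.792 = 3.583 V
I_R3 = V/R3 = 3.583/2000 = 0.001792 A

Final answer: 0.001792 A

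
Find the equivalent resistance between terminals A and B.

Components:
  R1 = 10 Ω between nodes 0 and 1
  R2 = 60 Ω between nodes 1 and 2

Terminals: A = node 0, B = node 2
Reduce the network between node 0 (A) and node 2 (B) by series/parallel combination:
  Rs1 = R1 + R2 (series, joined only at node 1) = 10 + 60 = 70 Ω
R_eq = 70 Ω

Final answer: 70 Ω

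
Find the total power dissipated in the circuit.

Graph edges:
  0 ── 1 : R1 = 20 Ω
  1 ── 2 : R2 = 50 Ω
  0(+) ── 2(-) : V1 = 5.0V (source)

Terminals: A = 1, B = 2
Nodal analysis, taking node 2 as the 0 V reference.
Source V1 fixes V_0 = 5 V.
KCL at each unknown node (sum of currents leaving = 0; resistances in Ω):
  Node 1: (V_1 - 5)/20 + (V_1 - 0)/50 = 0
Collecting terms: 0.07 × V_1 = 0.25  =>  V_1 = 3.571 V
Power in each resistor, P = (ΔV)²/R:
  P_R1 = (5 - 3.571)²/20 = 0.102 W
  P_R2 = (3.571 - 0)²/50 = 0.2551 W
P_total = P_R1 + P_R2 = 0.3571 W

Final answer: 0.3571 W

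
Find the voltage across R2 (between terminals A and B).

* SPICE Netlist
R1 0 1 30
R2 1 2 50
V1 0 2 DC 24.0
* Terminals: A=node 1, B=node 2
R1 and R2 are in series across V1 (node 0 → node 1 → node 2), and the output A–B is taken across R2, so this is a voltage divider.
Series current: I = V1/(R1 + R2) = 24/(30 + 50) = 24/80 = 0.3 A
V_R2 = I × R2 = V1 × R2/(R1 + R2) = 24 × 50/80 = 15 V

Final answer: 15 V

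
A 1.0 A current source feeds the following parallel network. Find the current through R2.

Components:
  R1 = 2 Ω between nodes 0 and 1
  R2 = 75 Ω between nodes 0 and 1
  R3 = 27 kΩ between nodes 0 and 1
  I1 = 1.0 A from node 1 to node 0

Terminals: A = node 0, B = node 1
All resistors sit directly between nodes 0 and 1, so they are in parallel and share one voltage V; the full source current 1 A splits among them.
1/R_par = 1/2 + 1/75 + 1/27000 = 0.5134 S  =>  R_par = 1.948 Ω
V = I × R_par = 1 × 1.948 = 1.948 V
I_R2 = V/R2 = 1.948/75 = 0.02597 A

Final answer: 0.02597 A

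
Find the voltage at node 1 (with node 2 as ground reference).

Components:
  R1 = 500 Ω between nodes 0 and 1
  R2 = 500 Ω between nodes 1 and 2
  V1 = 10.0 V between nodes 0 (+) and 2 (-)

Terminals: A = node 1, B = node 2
Nodal analysis, taking node 2 as the 0 V reference.
Source V1 fixes V_0 = 10 V.
KCL at each unknown node (sum of currents leaving = 0; resistances in Ω):
  Node 1: (V_1 - 10)/500 + (V_1 - 0)/500 = 0
Collecting terms: 0.004 × V_1 = 0.02  =>  V_1 = 5 V
The requested potential is V_1 = 5 V.

Final answer: V_1 = 5 V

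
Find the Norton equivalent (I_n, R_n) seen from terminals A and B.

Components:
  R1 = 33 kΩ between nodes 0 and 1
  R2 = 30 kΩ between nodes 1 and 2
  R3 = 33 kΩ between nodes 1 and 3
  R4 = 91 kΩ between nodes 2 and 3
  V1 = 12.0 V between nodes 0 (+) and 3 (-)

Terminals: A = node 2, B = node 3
Find the Thévenin equivalent first; then I_n = V_th/R_th and R_n = R_th.
Step 1 — V_th is the open-circuit voltage V_A - V_B (nothing connected across the terminals).
Nodal analysis, taking node 3 as the 0 V reference.
Source V1 fixes V_0 = 12 V.
KCL at each unknown node (sum of currents leaving = 0; resistances in Ω):
  Node 1: (V_1 - 12)/33000 + (V_1 - V_2)/30000 + (V_1 - 0)/33000 = 0
  Node 2: (V_2 - V_1)/30000 + (V_2 - 0)/91000 = 0
Collecting terms (coefficients in siemens):
  0.00009394·V_1 - 0.00003333·V_2 = 0.0003636
  0.00004432·V_2 - 0.00003333·V_1 = 0
Determinant D = (0.00009394)(0.00004432) - (-0.00003333)(-0.00003333) = 0.000000003053
V_1 = [(0.0003636)(0.00004432) - (-0.00003333)(0)]/D = 5.28 V
V_2 = [(0.00009394)(0) - (0.0003636)(-0.00003333)]/D = 3.971 V
V_th = V_2 - V_3 = 3.971 - 0 = 3.971 V
Step 2 — R_th: zero the source — replace V1 by a short circuit (node 3 merges into node 0) — and find the resistance seen between A (node 2) and B (node 0).
Reduce the network between node 2 (A) and node 0 (B) by series/parallel combination:
  Rp1 = R1 ‖ R3 (parallel, both between nodes 0 and 1) = 1/(1/33000 + 1/33000) = 16500 Ω
  Rs1 = R2 + Rp1 (series, joined only at node 1) = 30000 + 16500 = 46500 Ω
  Rp2 = R4 ‖ Rs1 (parallel, both between nodes 0 and 2) = 1/(1/91000 + 1/46500) = 30770 Ω
R_th = 30.77 kΩ
I_n = V_th/R_th = 3.971/30770 = 0.000129 A, and R_n = R_th = 30.77 kΩ

Final answer: I_n = 0.000129 A, R_n = 30.77 kΩ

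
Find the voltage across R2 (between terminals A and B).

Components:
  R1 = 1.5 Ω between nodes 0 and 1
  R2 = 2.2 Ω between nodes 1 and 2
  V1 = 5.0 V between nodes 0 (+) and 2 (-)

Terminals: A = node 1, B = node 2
R1 and R2 are in series across V1 (node 0 → node 1 → node 2), and the output A–B is taken across R2, so this is a voltage divider.
Series current: I = V1/(R1 + R2) = 5/(1.5 + 2.2) = 5/3.7 = 1.351 A
V_R2 = I × R2 = V1 × R2/(R1 + R2) = 5 × 2.2/3.7 = 2.973 V

Final answer: 2.973 V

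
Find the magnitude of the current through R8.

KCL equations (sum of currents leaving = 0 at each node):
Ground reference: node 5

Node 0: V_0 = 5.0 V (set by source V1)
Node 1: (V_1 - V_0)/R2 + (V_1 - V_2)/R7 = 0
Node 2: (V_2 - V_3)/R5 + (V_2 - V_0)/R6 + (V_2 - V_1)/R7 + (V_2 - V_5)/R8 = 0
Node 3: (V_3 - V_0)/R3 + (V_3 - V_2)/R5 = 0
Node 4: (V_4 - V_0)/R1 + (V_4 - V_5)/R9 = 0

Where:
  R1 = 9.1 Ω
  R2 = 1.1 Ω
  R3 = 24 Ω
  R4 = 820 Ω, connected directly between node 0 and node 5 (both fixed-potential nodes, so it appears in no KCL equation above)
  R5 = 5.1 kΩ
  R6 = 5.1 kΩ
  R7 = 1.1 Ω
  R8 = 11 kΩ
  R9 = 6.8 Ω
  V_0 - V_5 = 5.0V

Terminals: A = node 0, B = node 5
Nodal analysis, taking node 5 as the 0 V reference.
Source V1 fixes V_0 = 5 V.
KCL at each unknown node (sum of currents leaving = 0; resistances in Ω):
  Node 1: (V_1 - 5)/1.1 + (V_1 - V_2)/1.1 = 0
  Node 2: (V_2 - V_3)/5100 + (V_2 - 5)/5100 + (V_2 - V_1)/1.1 + (V_2 - 0)/11000 = 0
  Node 3: (V_3 - 5)/24 + (V_3 - V_2)/5100 = 0
  Node 4: (V_4 - 5)/9.1 + (V_4 - 0)/6.8 = 0
Collecting terms (coefficients in siemens):
  1.818·V_1 - 0.9091·V_2 = 4.545
  0.9096·V_2 - 0.9091·V_1 - 0.0001961·V_3 = 0.0009804
  0.04186·V_3 - 0.0001961·V_2 = 0.2083
  0.2569·V_4 = 0.5495
Solving these 4 simultaneous equations (Gaussian elimination) gives:
  V_1 = 5 V, V_2 = 4.999 V, V_3 = 5 V, V_4 = 2.138 V
I_R8 = (V_2 - V_5)/R8 = (4.999 - 0)/11000 = 0.0004545 A
|I_R8| = 0.0004545 A

Final answer: |I_R8| = 0.0004545 A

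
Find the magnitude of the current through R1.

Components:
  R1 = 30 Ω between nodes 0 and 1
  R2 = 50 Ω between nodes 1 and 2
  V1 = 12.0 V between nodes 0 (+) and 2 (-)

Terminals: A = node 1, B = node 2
Nodal analysis, taking node 2 as the 0 V reference.
Source V1 fixes V_0 = 12 V.
KCL at each unknown node (sum of currents leaving = 0; resistances in Ω):
  Node 1: (V_1 - 12)/30 + (V_1 - 0)/50 = 0
Collecting terms: 0.05333 × V_1 = 0.4  =>  V_1 = 7.5 V
I_R1 = (V_0 - V_1)/R1 = (12 - 7.5)/30 = 0.15 A
|I_R1| = 0.15 A

Final answer: |I_R1| = 0.15 A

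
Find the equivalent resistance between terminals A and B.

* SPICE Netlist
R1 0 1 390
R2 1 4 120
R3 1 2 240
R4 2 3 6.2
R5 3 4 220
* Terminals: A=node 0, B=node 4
Reduce the network between node 0 (A) and node 4 (B) by series/parallel combination:
  Rs1 = R3 + R4 (series, joined only at node 2) = 240 + 6.2 = 246.2 Ω
  Rs2 = R5 + Rs1 (series, joined only at node 3) = 220 + 246.2 = 466.2 Ω
  Rp1 = R2 ‖ Rs2 (parallel, both between nodes 1 and 4) = 1/(1/120 + 1/466.2) = 95.44 Ω
  Rs3 = R1 + Rp1 (series, joined only at node 1) = 390 + 95.44 = 485.4 Ω
R_eq = 485.4 Ω

Final answer: 485.4 Ω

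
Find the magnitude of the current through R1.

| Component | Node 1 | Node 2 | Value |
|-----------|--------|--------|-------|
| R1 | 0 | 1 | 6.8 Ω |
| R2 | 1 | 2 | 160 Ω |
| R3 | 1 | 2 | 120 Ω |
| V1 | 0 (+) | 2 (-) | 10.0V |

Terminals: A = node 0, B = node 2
Nodal analysis, taking node 2 as the 0 V reference.
Source V1 fixes V_0 = 10 V.
KCL at each unknown node (sum of currents leaving = 0; resistances in Ω):
  Node 1: (V_1 - 10)/6.8 + (V_1 - 0)/160 + (V_1 - 0)/120 = 0
Collecting terms: 0.1616 × V_1 = 1.471  =>  V_1 = 9.098 V
I_R1 = (V_0 - V_1)/R1 = (10 - 9.098)/6.8 = 0.1327 A
|I_R1| = 0.1327 A

Final answer: |I_R1| = 0.1327 A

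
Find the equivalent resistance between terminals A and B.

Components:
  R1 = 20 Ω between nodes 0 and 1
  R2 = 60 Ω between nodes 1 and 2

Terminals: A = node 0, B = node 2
Reduce the network between node 0 (A) and node 2 (B) by series/parallel combination:
  Rs1 = R1 + R2 (series, joined only at node 1) = 20 + 60 = 80 Ω
R_eq = 80 Ω

Final answer: 80 Ω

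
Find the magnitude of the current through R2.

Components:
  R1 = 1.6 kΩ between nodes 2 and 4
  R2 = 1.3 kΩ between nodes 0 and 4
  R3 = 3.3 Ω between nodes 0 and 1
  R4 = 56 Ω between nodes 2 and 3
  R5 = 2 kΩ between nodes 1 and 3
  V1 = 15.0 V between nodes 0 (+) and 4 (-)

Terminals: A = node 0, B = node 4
Nodal analysis, taking node 4 as the 0 V reference.
Source V1 fixes V_0 = 15 V.
KCL at each unknown node (sum of currents leaving = 0; resistances in Ω):
  Node 1: (V_1 - 15)/3.3 + (V_1 - V_3)/2000 = 0
  Node 2: (V_2 - 0)/1600 + (V_2 - V_3)/56 = 0
  Node 3: (V_3 - V_2)/56 + (V_3 - V_1)/2000 = 0
Collecting terms (coefficients in siemens):
  0.3035·V_1 - 0.0005·V_3 = 4.545
  0.01848·V_2 - 0.01786·V_3 = 0
  0.01836·V_3 - 0.0005·V_1 - 0.01786·V_2 = 0
Solving these 3 simultaneous equations (Gaussian elimination) gives:
  V_1 = 14.99 V, V_2 = 6.559 V, V_3 = 6.788 V
I_R2 = (V_0 - V_4)/R2 = (15 - 0)/1300 = 0.01154 A
|I_R2| = 0.01154 A

Final answer: |I_R2| = 0.01154 A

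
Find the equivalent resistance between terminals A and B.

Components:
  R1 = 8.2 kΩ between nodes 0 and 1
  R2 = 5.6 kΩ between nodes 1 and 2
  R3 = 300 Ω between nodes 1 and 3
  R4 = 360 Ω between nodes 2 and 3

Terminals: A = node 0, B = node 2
Reduce the network between node 0 (A) and node 2 (B) by series/parallel combination:
  Rs1 = R3 + R4 (series, joined only at node 3) = 300 + 360 = 660 Ω
  Rp1 = R2 ‖ Rs1 (parallel, both between nodes 1 and 2) = 1/(1/5600 + 1/660) = 590.4 Ω
  Rs2 = R1 + Rp1 (series, joined only at node 1) = 8200 + 590.4 = 8790 Ω
R_eq = 8.79 kΩ

Final answer: 8.79 kΩ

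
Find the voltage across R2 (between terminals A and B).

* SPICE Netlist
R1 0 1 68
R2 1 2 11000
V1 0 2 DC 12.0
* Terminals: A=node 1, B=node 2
R1 and R2 are in series across V1 (node 0 → node 1 → node 2), and the output A–B is taken across R2, so this is a voltage divider.
Series current: I = V1/(R1 + R2) = 12/(68 + 11000) = 12/11070 = 0.001084 A
V_R2 = I × R2 = V1 × R2/(R1 + R2) = 12 × 11000/11070 = 11.93 V

Final answer: 11.93 V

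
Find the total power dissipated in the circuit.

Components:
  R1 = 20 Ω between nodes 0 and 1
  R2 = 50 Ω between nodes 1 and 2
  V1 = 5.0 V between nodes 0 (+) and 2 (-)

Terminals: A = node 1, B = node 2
Nodal analysis, taking node 2 as the 0 V reference.
Source V1 fixes V_0 = 5 V.
KCL at each unknown node (sum of currents leaving = 0; resistances in Ω):
  Node 1: (V_1 - 5)/20 + (V_1 - 0)/50 = 0
Collecting terms: 0.07 × V_1 = 0.25  =>  V_1 = 3.571 V
Power in each resistor, P = (ΔV)²/R:
  P_R1 = (5 - 3.571)²/20 = 0.102 W
  P_R2 = (3.571 - 0)²/50 = 0.2551 W
P_total = P_R1 + P_R2 = 0.3571 W

Final answer: 0.3571 W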